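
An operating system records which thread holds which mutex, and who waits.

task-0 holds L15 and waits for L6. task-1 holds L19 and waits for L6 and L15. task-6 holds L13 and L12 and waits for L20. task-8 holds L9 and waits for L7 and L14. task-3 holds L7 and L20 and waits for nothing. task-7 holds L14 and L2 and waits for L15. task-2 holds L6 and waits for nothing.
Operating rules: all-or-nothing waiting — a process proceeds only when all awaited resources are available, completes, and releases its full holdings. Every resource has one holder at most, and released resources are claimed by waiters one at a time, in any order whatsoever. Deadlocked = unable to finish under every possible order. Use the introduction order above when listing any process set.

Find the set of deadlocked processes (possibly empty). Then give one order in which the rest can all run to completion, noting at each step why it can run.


The deadlocked set is empty.
Key observation: although several processes wait, no cycle exists — each chain bottoms out at a free runner.
A valid finishing order for the others: task-2, task-0, task-3, task-7, task-6, task-8, task-1.
Step-by-step check:
  task-2: no waits; runs immediately, freeing L6
  run task-0 (all its waits — L6 — are resolved); releases L15
  task-3: no waits; runs immediately, freeing L7 and L20
  run task-7 (all its waits — L15 — are resolved); releases L14 and L2
  run task-6 (all its waits — L20 — are resolved); releases L13 and L12
  run task-8 (all its waits — L7 and L14 — are resolved); releases L9
  run task-1 (all its waits — L6 and L15 — are resolved); releases L19


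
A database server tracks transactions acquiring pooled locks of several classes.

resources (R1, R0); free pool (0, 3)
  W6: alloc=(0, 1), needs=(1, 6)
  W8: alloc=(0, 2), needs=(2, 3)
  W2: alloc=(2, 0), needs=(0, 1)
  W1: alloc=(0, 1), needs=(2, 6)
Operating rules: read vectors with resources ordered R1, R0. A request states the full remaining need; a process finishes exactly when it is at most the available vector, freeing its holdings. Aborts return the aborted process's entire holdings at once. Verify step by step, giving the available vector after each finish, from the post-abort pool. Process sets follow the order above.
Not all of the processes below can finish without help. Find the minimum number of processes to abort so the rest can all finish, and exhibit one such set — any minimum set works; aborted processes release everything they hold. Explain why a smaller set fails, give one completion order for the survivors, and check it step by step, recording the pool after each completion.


Minimum abort set: W1.
Key observation: the deadlocked W6 becomes finishable only because W1 released (0, 1); it completes at step 3 below.
No smaller set exists: with zero aborts the deadlock remains.
The survivors complete as W2, W8, W6. Verifying each step (starting from the post-abort pool):
  pool = (0, 4)
  W2 needs (0, 1) <= (0, 4) -> finishes; pool += (2, 0) = (2, 4)
  W8 needs (2, 3) <= (2, 4) -> finishes; pool += (0, 2) = (2, 6)
  W6 needs (1, 6) <= (2, 6) -> finishes; pool += (0, 1) = (2, 7)


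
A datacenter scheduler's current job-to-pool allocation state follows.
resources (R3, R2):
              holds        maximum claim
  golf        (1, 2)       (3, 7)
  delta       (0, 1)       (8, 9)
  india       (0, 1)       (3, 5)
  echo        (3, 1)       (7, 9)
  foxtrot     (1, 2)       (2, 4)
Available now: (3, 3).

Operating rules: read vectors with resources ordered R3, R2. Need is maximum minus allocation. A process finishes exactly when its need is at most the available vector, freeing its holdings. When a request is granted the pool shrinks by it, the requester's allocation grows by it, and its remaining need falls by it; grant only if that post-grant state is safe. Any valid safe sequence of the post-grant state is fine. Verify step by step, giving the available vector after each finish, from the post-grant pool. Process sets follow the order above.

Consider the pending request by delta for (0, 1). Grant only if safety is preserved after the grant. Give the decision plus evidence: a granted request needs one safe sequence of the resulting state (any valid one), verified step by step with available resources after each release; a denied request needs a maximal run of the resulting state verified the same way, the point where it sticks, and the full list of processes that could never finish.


DENY. Granting would leave the state unsafe.
Key observation: after foxtrot, india, golf the pool peaks at (5, 7), and each blocked process is short somewhere: delta on R3; echo on R2.
After a pretend grant, a maximal execution: foxtrot, india, golf — then nothing else fits. Verifying each step:
  pool = (3, 2)
  foxtrot needs (1, 2) <= (3, 2) -> finishes; pool += (1, 2) = (4, 4)
  india needs (3, 4) <= (4, 4) -> finishes; pool += (0, 1) = (4, 5)
  golf needs (2, 5) <= (4, 5) -> finishes; pool += (1, 2) = (5, 7)
  delta cannot run: need (8, 7) vs free (5, 7) (insufficient R3)
  echo cannot run: need (4, 8) vs free (5, 7) (insufficient R2)
Processes that could never finish after the grant: delta and echo.


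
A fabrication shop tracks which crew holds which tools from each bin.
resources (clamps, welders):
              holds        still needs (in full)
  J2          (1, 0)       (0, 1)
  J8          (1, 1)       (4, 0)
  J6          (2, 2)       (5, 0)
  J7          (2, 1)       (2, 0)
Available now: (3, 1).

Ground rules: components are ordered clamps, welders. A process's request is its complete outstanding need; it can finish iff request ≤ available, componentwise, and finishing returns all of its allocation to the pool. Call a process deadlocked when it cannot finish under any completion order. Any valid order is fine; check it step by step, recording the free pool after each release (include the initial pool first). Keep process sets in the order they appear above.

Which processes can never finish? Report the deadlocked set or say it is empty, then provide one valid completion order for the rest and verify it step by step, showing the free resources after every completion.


No process is deadlocked.
Key observation: J2 fits the free pool immediately, and its release cascades until everyone finishes.
One completion order for the rest: J2, J7, J8, J6. Verifying each step:
  pool = (3, 1)
  J2: need (0, 1) fits (3, 1); releases (1, 0), pool now (4, 1)
  J7: need (2, 0) fits (4, 1); releases (2, 1), pool now (6, 2)
  J8: need (4, 0) fits (6, 2); releases (1, 1), pool now (7, 3)
  J6: need (5, 0) fits (7, 3); releases (2, 2), pool now (9, 5)


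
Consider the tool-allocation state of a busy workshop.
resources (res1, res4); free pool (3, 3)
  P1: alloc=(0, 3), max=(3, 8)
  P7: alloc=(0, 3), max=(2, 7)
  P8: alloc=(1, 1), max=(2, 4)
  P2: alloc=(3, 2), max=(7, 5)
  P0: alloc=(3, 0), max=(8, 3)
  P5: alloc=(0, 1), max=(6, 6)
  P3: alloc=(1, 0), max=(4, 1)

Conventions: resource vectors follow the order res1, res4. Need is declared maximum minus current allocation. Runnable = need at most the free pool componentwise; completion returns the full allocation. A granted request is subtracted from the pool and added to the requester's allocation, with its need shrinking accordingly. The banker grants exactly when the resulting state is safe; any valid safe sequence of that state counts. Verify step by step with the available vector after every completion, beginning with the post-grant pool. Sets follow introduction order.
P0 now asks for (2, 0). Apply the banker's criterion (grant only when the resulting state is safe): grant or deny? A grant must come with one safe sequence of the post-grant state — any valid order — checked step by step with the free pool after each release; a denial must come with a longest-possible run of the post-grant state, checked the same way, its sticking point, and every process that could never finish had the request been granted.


DENY. Granting would leave the state unsafe.
Key observation: after P8, P7 complete, (2, 7) is the best the pool ever gets, yet each leftover process wants more res1.
On the post-grant state, P8, P7 is a maximal run — nothing extends it. Step-by-step check:
  pool = (1, 3)
  run P8 (needs (1, 3), free (1, 3)); after release of (1, 1) the pool is (2, 4)
  run P7 (needs (2, 4), free (2, 4)); after release of (0, 3) the pool is (2, 7)
  P1 cannot run: need (3, 5) vs free (2, 7) (insufficient res1)
  P2 cannot run: need (4, 3) vs free (2, 7) (insufficient res1)
  P0 cannot run: need (3, 3) vs free (2, 7) (insufficient res1)
  P5 cannot run: need (6, 5) vs free (2, 7) (insufficient res1)
  P3 cannot run: need (3, 1) vs free (2, 7) (insufficient res1)
Processes that could never finish after the grant: P1, P2, P0, P5 and P3.


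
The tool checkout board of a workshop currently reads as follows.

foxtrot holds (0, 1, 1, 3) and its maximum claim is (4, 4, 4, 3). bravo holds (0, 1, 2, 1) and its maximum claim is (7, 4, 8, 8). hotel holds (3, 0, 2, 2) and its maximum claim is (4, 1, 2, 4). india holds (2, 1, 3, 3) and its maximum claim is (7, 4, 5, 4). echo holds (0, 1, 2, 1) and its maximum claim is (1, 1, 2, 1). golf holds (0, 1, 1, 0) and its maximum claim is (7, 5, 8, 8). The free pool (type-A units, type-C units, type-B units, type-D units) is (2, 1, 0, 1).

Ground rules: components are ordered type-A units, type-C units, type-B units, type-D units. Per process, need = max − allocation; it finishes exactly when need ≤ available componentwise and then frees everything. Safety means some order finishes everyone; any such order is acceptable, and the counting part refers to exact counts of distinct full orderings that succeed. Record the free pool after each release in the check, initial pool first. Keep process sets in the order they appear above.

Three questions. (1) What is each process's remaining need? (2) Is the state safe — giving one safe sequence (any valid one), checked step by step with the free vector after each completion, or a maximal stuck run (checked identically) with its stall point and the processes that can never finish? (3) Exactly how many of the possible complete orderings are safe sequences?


(1) Outstanding need per process (order type-A units, type-C units, type-B units, type-D units):
  foxtrot: (4, 3, 3, 0)
  bravo: (7, 3, 6, 7)
  hotel: (1, 1, 0, 2)
  india: (5, 3, 2, 1)
  echo: (1, 0, 0, 0)
  golf: (7, 4, 7, 8)
(2) UNSAFE — no complete ordering exists.
Key observation: once echo, hotel finish, the pool peaks at (5, 2, 4, 4) — and every remaining process still needs more type-C units than that.
A maximal execution: echo, hotel — then nothing else fits. Walking it through:
  pool = (2, 1, 0, 1)
  echo: need (1, 0, 0, 0) fits (2, 1, 0, 1); releases (0, 1, 2, 1), pool now (2, 2, 2, 2)
  hotel: need (1, 1, 0, 2) fits (2, 2, 2, 2); releases (3, 0, 2, 2), pool now (5, 2, 4, 4)
  foxtrot still needs (4, 3, 3, 0) but only (5, 2, 4, 4) is free — short on type-C units
  bravo still needs (7, 3, 6, 7) but only (5, 2, 4, 4) is free — short on type-A units, type-C units, type-B units and type-D units
  india still needs (5, 3, 2, 1) but only (5, 2, 4, 4) is free — short on type-C units
  golf still needs (7, 4, 7, 8) but only (5, 2, 4, 4) is free — short on type-A units, type-C units, type-B units and type-D units
Never able to finish: foxtrot, bravo, india and golf.
(3) The exact count: 0 of the possible complete orderings are safe sequences.


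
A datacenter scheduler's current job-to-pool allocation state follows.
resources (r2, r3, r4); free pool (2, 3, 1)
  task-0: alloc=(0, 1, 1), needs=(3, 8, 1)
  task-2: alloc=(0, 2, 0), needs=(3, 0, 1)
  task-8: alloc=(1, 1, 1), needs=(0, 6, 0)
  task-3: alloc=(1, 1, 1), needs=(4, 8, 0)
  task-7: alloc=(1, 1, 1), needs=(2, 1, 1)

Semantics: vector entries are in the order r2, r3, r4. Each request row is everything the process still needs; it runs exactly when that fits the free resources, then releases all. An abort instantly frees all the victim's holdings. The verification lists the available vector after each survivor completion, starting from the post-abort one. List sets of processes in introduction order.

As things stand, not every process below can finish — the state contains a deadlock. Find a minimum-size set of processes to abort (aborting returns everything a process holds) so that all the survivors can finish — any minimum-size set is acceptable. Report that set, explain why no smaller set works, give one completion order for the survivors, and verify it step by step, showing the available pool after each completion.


The answer: abort task-3.
Key observation: task-0 had no path to completion before; after the abort of task-3 ((1, 1, 1) returned), step 4 is where it fits.
Why nothing smaller works: aborting no one leaves the state deadlocked as given.
Survivors finish in the order: task-2, task-7, task-8, task-0. Step-by-step check (pool after the aborts first):
  pool = (3, 4, 2)
  task-2 needs (3, 0, 1) <= (3, 4, 2) -> finishes; pool += (0, 2, 0) = (3, 6, 2)
  task-7 needs (2, 1, 1) <= (3, 6, 2) -> finishes; pool += (1, 1, 1) = (4, 7, 3)
  task-8 needs (0, 6, 0) <= (4, 7, 3) -> finishes; pool += (1, 1, 1) = (5, 8, 4)
  task-0 needs (3, 8, 1) <= (5, 8, 4) -> finishes; pool += (0, 1, 1) = (5, 9, 5)


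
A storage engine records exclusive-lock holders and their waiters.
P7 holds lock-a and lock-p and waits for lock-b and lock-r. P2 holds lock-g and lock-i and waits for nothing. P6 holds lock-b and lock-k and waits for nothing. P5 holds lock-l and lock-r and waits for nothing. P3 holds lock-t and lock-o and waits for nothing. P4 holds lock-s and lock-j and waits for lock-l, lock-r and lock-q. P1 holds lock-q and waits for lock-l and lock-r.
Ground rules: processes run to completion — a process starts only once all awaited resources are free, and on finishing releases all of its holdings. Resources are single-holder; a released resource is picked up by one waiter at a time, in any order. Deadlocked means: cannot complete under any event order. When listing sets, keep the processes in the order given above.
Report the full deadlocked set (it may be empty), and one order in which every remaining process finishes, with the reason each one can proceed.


The deadlocked set is empty.
Key observation: all waits point, directly or indirectly, at processes that can finish, so nothing is permanently blocked.
The rest can finish in the order P5, P1, P2, P3, P6, P7, P4.
Verifying each step:
  P5 waits on nothing -> runs at once and releases lock-l and lock-r
  P1 waits on lock-l and lock-r — all released -> runs and releases lock-q
  P2 waits on nothing -> runs at once and releases lock-g and lock-i
  P3 waits on nothing -> runs at once and releases lock-t and lock-o
  P6 waits on nothing -> runs at once and releases lock-b and lock-k
  P7 waits on lock-b and lock-r — all released -> runs and releases lock-a and lock-p
  P4 waits on lock-l, lock-r and lock-q — all released -> runs and releases lock-s and lock-j


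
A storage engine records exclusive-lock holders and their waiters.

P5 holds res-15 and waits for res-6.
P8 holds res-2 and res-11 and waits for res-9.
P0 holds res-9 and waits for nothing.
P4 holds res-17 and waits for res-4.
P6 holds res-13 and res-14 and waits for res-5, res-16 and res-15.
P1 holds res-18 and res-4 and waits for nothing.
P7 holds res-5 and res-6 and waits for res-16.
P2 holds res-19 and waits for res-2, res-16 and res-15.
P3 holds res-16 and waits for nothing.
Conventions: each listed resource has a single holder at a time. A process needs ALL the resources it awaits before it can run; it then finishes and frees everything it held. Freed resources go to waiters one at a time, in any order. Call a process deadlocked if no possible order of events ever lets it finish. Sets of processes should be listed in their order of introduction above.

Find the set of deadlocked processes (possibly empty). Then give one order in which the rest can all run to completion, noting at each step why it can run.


Nothing here is deadlocked.
Key observation: every chain of waits terminates; starting from the processes that wait on nothing, all the rest unlock in turn.
The rest can finish in the order P1, P3, P4, P7, P0, P5, P6, P8, P2.
Walking it through:
  run P1 (it waits on nothing); releases res-18 and res-4
  run P3 (it waits on nothing); releases res-16
  run P4 (all its waits — res-4 — are resolved); releases res-17
  run P7 (all its waits — res-16 — are resolved); releases res-5 and res-6
  run P0 (it waits on nothing); releases res-9
  run P5 (all its waits — res-6 — are resolved); releases res-15
  run P6 (all its waits — res-5, res-16 and res-15 — are resolved); releases res-13 and res-14
  run P8 (all its waits — res-9 — are resolved); releases res-2 and res-11
  run P2 (all its waits — res-2, res-16 and res-15 — are resolved); releases res-19


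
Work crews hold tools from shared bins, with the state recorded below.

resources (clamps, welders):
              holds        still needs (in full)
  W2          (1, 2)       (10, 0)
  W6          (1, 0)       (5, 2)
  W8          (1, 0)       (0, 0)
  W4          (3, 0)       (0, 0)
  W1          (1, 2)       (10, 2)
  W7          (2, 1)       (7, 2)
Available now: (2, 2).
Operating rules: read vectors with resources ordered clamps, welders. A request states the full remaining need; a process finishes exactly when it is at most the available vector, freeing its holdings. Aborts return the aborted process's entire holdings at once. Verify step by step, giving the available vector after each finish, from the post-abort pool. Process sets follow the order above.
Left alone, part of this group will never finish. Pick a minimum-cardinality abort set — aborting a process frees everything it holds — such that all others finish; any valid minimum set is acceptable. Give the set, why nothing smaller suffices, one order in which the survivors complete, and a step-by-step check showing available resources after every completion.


The answer: abort W2.
Key observation: the returned (1, 2) from W2 is what brings W1 — unrunnable before, under any order — into play at step 5.
Why nothing smaller works: aborting no one leaves the state deadlocked as given.
Survivors finish in the order: W4, W6, W7, W8, W1. Check, step by step (pool after the aborts first):
  pool = (3, 4)
  W4 needs (0, 0) <= (3, 4) -> finishes; pool += (3, 0) = (6, 4)
  W6 needs (5, 2) <= (6, 4) -> finishes; pool += (1, 0) = (7, 4)
  W7 needs (7, 2) <= (7, 4) -> finishes; pool += (2, 1) = (9, 5)
  W8 needs (0, 0) <= (9, 5) -> finishes; pool += (1, 0) = (10, 5)
  W1 needs (10, 2) <= (10, 5) -> finishes; pool += (1, 2) = (11, 7)


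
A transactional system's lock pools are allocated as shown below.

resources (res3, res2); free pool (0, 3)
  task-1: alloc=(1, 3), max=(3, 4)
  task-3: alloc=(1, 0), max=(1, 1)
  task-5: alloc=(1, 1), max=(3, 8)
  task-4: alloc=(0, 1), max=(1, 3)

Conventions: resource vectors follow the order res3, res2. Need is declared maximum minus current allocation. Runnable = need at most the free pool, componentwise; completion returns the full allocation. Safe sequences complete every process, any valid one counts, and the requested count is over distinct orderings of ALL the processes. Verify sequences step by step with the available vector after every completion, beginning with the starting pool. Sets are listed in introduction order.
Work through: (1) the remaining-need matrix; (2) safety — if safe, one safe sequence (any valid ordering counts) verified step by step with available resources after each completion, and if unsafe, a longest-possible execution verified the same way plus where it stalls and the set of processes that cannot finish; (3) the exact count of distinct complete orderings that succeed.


(1) Remaining need (order res3, res2):
  task-1: (2, 1)
  task-3: (0, 1)
  task-5: (2, 7)
  task-4: (1, 2)
(2) UNSAFE.
Key observation: the pool after task-3, task-4 is (1, 4); every surviving request exceeds it in res3, so progress ends there.
Going as far as possible: task-3, task-4; after that, nothing fits. Step-by-step check:
  pool = (0, 3)
  task-3: need (0, 1) fits (0, 3); releases (1, 0), pool now (1, 3)
  task-4: need (1, 2) fits (1, 3); releases (0, 1), pool now (1, 4)
  task-1 cannot run: need (2, 1) vs free (1, 4) (insufficient res3)
  task-5 cannot run: need (2, 7) vs free (1, 4) (insufficient res3 and res2)
Permanently blocked: task-1 and task-5.
(3) Exactly 0 of the possible complete orderings are safe sequences.


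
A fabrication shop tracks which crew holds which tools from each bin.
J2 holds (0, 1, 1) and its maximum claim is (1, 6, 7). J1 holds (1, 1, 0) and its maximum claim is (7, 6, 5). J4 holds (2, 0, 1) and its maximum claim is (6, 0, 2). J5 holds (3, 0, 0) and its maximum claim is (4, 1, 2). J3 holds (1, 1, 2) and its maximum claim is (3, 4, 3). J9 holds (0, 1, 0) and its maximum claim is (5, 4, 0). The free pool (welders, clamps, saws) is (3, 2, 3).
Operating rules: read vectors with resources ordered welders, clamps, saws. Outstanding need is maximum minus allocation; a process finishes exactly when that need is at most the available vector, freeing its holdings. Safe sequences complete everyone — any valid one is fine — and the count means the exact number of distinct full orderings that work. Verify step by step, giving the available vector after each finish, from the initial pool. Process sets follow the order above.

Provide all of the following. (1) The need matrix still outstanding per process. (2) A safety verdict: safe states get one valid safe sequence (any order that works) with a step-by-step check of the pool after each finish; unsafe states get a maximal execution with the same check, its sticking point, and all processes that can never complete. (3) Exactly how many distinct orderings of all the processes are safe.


(1) Outstanding need per process (order welders, clamps, saws):
  J2: (1, 5, 6)
  J1: (6, 5, 5)
  J4: (4, 0, 1)
  J5: (1, 1, 2)
  J3: (2, 3, 1)
  J9: (5, 3, 0)
(2) UNSAFE.
Key observation: J5, J4 can finish, but then (8, 2, 4) is all there is, and the blocked group's clamps demands exceed it.
Going as far as possible: J5, J4; after that, nothing fits. Check, step by step:
  pool = (3, 2, 3)
  J5 needs (1, 1, 2) <= (3, 2, 3) -> finishes; pool += (3, 0, 0) = (6, 2, 3)
  J4 needs (4, 0, 1) <= (6, 2, 3) -> finishes; pool += (2, 0, 1) = (8, 2, 4)
  J2 cannot run: need (1, 5, 6) vs free (8, 2, 4) (insufficient clamps and saws)
  J1 cannot run: need (6, 5, 5) vs free (8, 2, 4) (insufficient clamps and saws)
  J3 cannot run: need (2, 3, 1) vs free (8, 2, 4) (insufficient clamps)
  J9 cannot run: need (5, 3, 0) vs free (8, 2, 4) (insufficient clamps)
Never able to finish: J2, J1, J3 and J9.
(3) Precisely 0 of the possible complete orderings are safe sequences.


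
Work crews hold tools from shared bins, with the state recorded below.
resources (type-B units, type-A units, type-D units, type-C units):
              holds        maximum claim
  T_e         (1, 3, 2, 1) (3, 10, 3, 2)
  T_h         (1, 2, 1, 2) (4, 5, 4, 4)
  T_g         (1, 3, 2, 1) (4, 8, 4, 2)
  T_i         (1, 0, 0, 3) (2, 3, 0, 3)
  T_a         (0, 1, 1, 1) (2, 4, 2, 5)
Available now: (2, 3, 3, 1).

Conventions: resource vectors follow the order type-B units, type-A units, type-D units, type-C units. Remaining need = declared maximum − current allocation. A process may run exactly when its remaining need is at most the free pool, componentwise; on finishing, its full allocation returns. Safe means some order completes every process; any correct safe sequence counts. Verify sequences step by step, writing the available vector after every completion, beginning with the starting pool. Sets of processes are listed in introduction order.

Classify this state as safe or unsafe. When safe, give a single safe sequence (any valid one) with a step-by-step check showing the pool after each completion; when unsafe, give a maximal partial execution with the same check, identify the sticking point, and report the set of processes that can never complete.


SAFE — a valid safe sequence is T_i, T_h, T_g, T_e, T_a.
Key observation: at T_i the run first touches a limit — (1, 3, 0, 0) against (2, 3, 3, 1), exact on a resource it actually requests.
Verifying each step:
  pool = (2, 3, 3, 1)
  T_i: need (1, 3, 0, 0) fits (2, 3, 3, 1); releases (1, 0, 0, 3), pool now (3, 3, 3, 4)
  T_h: need (3, 3, 3, 2) fits (3, 3, 3, 4); releases (1, 2, 1, 2), pool now (4, 5, 4, 6)
  T_g: need (3, 5, 2, 1) fits (4, 5, 4, 6); releases (1, 3, 2, 1), pool now (5, 8, 6, 7)
  T_e: need (2, 7, 1, 1) fits (5, 8, 6, 7); releases (1, 3, 2, 1), pool now (6, 11, 8, 8)
  T_a: need (2, 3, 1, 4) fits (6, 11, 8, 8); releases (0, 1, 1, 1), pool now (6, 12, 9, 9)


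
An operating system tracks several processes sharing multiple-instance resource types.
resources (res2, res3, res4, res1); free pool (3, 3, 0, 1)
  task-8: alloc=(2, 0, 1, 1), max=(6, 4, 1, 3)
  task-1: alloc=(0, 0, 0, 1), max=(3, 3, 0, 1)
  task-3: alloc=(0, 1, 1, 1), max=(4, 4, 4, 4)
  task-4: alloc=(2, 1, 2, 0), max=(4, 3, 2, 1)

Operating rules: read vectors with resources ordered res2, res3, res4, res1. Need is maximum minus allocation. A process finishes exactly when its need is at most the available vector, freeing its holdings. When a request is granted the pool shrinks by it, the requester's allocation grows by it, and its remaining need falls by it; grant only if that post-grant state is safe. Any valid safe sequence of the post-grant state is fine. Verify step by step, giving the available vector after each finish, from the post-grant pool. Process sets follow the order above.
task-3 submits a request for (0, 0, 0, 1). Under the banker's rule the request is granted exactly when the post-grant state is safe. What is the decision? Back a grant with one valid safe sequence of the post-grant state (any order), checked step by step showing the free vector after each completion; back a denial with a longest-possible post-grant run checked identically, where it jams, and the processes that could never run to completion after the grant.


DENY — the pretend-granted state is unsafe.
Key observation: the pool after task-1, task-4 is (5, 4, 2, 1); every surviving request exceeds it in res1, so progress ends there.
On the post-grant state, task-1, task-4 is a maximal run — nothing extends it. Verifying each step:
  pool = (3, 3, 0, 0)
  task-1 needs (3, 3, 0, 0) <= (3, 3, 0, 0) -> finishes; pool += (0, 0, 0, 1) = (3, 3, 0, 1)
  task-4 needs (2, 2, 0, 1) <= (3, 3, 0, 1) -> finishes; pool += (2, 1, 2, 0) = (5, 4, 2, 1)
  blocked: task-8 wants (4, 4, 0, 2), pool (5, 4, 2, 1) — not enough res1
  blocked: task-3 wants (4, 3, 3, 2), pool (5, 4, 2, 1) — not enough res4 and res1
Post-grant, the permanently blocked set is task-8 and task-3.


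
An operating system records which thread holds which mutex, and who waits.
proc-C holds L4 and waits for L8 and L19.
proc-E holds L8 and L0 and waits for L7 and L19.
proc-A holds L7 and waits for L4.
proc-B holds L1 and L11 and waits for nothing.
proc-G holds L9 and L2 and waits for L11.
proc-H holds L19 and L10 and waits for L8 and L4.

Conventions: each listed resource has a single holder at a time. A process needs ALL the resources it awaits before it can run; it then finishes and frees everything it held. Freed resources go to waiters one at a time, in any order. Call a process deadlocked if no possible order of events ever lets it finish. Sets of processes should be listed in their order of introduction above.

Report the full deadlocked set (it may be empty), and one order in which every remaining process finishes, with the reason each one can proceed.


The deadlocked set is proc-C, proc-E, proc-A and proc-H.
Key observation: along proc-C -> proc-E -> proc-A -> proc-C, each member waits on what the next one holds — a deadlock; proc-H is caught in further circular waits.
A valid finishing order for the others: proc-B, proc-G.
Walking it through:
  run proc-B (it waits on nothing); releases L1 and L11
  proc-G: everything it awaited (L11) is free; runs, freeing L9 and L2


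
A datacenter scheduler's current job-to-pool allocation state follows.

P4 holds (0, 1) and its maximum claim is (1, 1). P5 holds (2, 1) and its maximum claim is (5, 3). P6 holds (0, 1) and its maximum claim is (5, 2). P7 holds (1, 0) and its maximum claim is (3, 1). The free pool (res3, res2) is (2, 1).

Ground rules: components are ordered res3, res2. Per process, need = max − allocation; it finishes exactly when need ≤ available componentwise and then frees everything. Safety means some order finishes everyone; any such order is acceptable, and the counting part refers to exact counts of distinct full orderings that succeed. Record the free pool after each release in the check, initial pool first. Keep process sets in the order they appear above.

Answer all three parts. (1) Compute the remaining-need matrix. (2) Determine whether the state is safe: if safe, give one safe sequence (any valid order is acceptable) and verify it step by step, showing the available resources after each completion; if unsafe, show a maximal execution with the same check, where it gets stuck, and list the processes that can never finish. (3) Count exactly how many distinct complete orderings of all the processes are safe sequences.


(1) Remaining need (order res3, res2):
  P4: (1, 0)
  P5: (3, 2)
  P6: (5, 1)
  P7: (2, 1)
(2) SAFE — a valid safe sequence is P7, P4, P5, P6.
Key observation: at P7 the run first touches a limit — (2, 1) against (2, 1), exact on a resource it actually requests.
Check, step by step:
  pool = (2, 1)
  P7: need (2, 1) fits (2, 1); releases (1, 0), pool now (3, 1)
  P4: need (1, 0) fits (3, 1); releases (0, 1), pool now (3, 2)
  P5: need (3, 2) fits (3, 2); releases (2, 1), pool now (5, 3)
  P6: need (5, 1) fits (5, 3); releases (0, 1), pool now (5, 4)
(3) The exact count: 2 of the possible complete orderings are safe sequences.


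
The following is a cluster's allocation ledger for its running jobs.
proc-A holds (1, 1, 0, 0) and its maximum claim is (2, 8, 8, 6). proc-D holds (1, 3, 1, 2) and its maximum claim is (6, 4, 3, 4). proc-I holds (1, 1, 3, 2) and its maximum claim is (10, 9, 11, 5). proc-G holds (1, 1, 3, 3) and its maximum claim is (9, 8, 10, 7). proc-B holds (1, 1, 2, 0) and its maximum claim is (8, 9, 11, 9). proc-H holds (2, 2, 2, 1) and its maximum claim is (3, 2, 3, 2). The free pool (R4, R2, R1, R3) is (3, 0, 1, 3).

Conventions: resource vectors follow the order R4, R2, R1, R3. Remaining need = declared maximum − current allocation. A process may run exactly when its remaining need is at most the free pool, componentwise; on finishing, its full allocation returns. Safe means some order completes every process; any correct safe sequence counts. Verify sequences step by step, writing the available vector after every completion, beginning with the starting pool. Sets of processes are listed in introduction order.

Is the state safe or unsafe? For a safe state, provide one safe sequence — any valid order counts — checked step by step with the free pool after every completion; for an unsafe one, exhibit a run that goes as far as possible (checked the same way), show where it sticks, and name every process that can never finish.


UNSAFE — no complete ordering exists.
Key observation: once proc-H, proc-D finish, the pool peaks at (6, 5, 4, 6) — and every remaining process still needs more R2 than that.
The run proc-H, proc-D cannot be extended any further. Walking it through:
  pool = (3, 0, 1, 3)
  run proc-H (needs (1, 0, 1, 1), free (3, 0, 1, 3)); after release of (2, 2, 2, 1) the pool is (5, 2, 3, 4)
  run proc-D (needs (5, 1, 2, 2), free (5, 2, 3, 4)); after release of (1, 3, 1, 2) the pool is (6, 5, 4, 6)
  blocked: proc-A wants (1, 7, 8, 6), pool (6, 5, 4, 6) — not enough R2 and R1
  blocked: proc-I wants (9, 8, 8, 3), pool (6, 5, 4, 6) — not enough R4, R2 and R1
  blocked: proc-G wants (8, 7, 7, 4), pool (6, 5, 4, 6) — not enough R4, R2 and R1
  blocked: proc-B wants (7, 8, 9, 9), pool (6, 5, 4, 6) — not enough R4, R2, R1 and R3
Never able to finish: proc-A, proc-I, proc-G and proc-B.


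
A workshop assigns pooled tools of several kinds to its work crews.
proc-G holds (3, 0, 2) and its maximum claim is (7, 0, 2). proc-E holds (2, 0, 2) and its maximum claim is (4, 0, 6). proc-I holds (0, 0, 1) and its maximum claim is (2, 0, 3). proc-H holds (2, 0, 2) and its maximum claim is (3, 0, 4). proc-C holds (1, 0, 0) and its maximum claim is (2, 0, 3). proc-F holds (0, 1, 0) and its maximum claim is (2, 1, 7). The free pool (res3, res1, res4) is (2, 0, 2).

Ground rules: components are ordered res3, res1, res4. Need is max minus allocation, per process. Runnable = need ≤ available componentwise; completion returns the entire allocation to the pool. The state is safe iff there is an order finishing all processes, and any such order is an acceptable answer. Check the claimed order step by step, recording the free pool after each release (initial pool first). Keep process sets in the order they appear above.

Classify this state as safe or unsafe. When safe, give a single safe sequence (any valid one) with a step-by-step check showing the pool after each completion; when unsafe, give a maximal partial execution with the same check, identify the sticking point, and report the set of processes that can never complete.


The state is SAFE; one workable sequence: proc-I, proc-H, proc-C, proc-E, proc-F, proc-G.
Key observation: proc-I is the earliest step where a requested resource binds exactly: need (2, 0, 2), pool (2, 0, 2) at its turn.
Walking it through:
  pool = (2, 0, 2)
  proc-I needs (2, 0, 2) <= (2, 0, 2) -> finishes; pool += (0, 0, 1) = (2, 0, 3)
  proc-H needs (1, 0, 2) <= (2, 0, 3) -> finishes; pool += (2, 0, 2) = (4, 0, 5)
  proc-C needs (1, 0, 3) <= (4, 0, 5) -> finishes; pool += (1, 0, 0) = (5, 0, 5)
  proc-E needs (2, 0, 4) <= (5, 0, 5) -> finishes; pool += (2, 0, 2) = (7, 0, 7)
  proc-F needs (2, 0, 7) <= (7, 0, 7) -> finishes; pool += (0, 1, 0) = (7, 1, 7)
  proc-G needs (4, 0, 0) <= (7, 1, 7) -> finishes; pool += (3, 0, 2) = (10, 1, 9)


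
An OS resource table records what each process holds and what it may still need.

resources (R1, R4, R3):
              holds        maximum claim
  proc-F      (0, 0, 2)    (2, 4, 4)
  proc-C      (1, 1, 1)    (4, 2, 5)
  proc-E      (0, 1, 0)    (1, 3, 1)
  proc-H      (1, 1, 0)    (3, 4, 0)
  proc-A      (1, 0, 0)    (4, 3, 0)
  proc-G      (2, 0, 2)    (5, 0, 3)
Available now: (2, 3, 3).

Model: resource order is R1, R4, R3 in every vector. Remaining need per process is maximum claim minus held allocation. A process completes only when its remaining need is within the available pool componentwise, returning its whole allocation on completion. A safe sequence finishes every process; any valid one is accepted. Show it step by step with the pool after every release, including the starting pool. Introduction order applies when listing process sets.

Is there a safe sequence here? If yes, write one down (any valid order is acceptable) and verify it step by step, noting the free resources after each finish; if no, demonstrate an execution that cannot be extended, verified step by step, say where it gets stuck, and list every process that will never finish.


SAFE — a valid safe sequence is proc-E, proc-H, proc-F, proc-C, proc-G, proc-A.
Key observation: the first exact fit in this order is proc-H — it needs (2, 3, 0) with (2, 4, 3) free, meeting a requested resource to the last unit.
Step-by-step check:
  pool = (2, 3, 3)
  run proc-E (needs (1, 2, 1), free (2, 3, 3)); after release of (0, 1, 0) the pool is (2, 4, 3)
  run proc-H (needs (2, 3, 0), free (2, 4, 3)); after release of (1, 1, 0) the pool is (3, 5, 3)
  run proc-F (needs (2, 4, 2), free (3, 5, 3)); after release of (0, 0, 2) the pool is (3, 5, 5)
  run proc-C (needs (3, 1, 4), free (3, 5, 5)); after release of (1, 1, 1) the pool is (4, 6, 6)
  run proc-G (needs (3, 0, 1), free (4, 6, 6)); after release of (2, 0, 2) the pool is (6, 6, 8)
  run proc-A (needs (3, 3, 0), free (6, 6, 8)); after release of (1, 0, 0) the pool is (7, 6, 8)


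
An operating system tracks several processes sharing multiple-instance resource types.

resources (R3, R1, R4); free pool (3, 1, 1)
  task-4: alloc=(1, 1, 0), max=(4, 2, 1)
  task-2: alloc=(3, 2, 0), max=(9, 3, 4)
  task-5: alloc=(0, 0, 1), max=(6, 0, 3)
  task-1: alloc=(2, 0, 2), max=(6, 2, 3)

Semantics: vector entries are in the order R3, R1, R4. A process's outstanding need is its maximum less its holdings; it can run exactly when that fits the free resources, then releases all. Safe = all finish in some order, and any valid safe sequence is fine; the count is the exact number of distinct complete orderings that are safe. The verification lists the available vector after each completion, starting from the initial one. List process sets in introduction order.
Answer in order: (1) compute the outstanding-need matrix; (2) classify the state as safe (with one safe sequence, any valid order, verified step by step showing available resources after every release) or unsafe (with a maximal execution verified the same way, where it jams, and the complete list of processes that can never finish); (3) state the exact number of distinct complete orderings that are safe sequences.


(1) Need matrix, components ordered R3, R1, R4:
  task-4: (3, 1, 1)
  task-2: (6, 1, 4)
  task-5: (6, 0, 2)
  task-1: (4, 2, 1)
(2) The state is SAFE; one workable sequence: task-4, task-1, task-5, task-2.
Key observation: at task-4 the run first touches a limit — (3, 1, 1) against (3, 1, 1), exact on a resource it actually requests.
Check, step by step:
  pool = (3, 1, 1)
  task-4 needs (3, 1, 1) <= (3, 1, 1) -> finishes; pool += (1, 1, 0) = (4, 2, 1)
  task-1 needs (4, 2, 1) <= (4, 2, 1) -> finishes; pool += (2, 0, 2) = (6, 2, 3)
  task-5 needs (6, 0, 2) <= (6, 2, 3) -> finishes; pool += (0, 0, 1) = (6, 2, 4)
  task-2 needs (6, 1, 4) <= (6, 2, 4) -> finishes; pool += (3, 2, 0) = (9, 4, 4)
(3) The exact count: 1 of the possible complete orderings is a safe sequence.


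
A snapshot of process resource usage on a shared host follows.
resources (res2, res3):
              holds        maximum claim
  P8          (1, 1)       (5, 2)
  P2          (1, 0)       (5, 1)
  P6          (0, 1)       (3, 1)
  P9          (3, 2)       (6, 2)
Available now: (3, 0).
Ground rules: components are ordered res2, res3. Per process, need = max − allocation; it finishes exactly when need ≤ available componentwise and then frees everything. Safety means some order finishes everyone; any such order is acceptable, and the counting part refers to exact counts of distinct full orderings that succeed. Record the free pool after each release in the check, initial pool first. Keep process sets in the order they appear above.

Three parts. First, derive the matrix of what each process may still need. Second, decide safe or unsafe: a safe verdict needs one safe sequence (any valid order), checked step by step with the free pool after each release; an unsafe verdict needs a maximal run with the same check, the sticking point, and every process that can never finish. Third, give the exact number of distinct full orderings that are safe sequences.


(1) Outstanding need per process (order res2, res3):
  P8: (4, 1)
  P2: (4, 1)
  P6: (3, 0)
  P9: (3, 0)
(2) SAFE, for example via the order P9, P8, P6, P2.
Key observation: P9 is the earliest step where a requested resource binds exactly: need (3, 0), pool (3, 0) at its turn.
Walking it through:
  pool = (3, 0)
  P9 needs (3, 0) <= (3, 0) -> finishes; pool += (3, 2) = (6, 2)
  P8 needs (4, 1) <= (6, 2) -> finishes; pool += (1, 1) = (7, 3)
  P6 needs (3, 0) <= (7, 3) -> finishes; pool += (0, 1) = (7, 4)
  P2 needs (4, 1) <= (7, 4) -> finishes; pool += (1, 0) = (8, 4)
(3) Precisely 8 of the possible complete orderings are safe sequences.


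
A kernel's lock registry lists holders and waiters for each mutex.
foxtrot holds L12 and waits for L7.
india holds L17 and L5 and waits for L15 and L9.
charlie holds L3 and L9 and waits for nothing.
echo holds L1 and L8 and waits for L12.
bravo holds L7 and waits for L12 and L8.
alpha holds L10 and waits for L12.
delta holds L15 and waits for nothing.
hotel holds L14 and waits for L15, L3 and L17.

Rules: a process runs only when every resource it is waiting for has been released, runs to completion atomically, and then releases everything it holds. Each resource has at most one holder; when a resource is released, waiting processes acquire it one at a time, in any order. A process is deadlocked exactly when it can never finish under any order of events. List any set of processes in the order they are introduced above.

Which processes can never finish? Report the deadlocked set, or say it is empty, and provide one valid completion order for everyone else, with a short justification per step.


Deadlocked: foxtrot, echo, bravo and alpha.
Key observation: the loop foxtrot -> bravo -> foxtrot blocks itself forever; echo is caught in further circular waits and alpha waits into the deadlock from upstream.
One completion order for the rest: delta, charlie, india, hotel.
Check, step by step:
  run delta (it waits on nothing); releases L15
  run charlie (it waits on nothing); releases L3 and L9
  run india (all its waits — L15 and L9 — are resolved); releases L17 and L5
  run hotel (all its waits — L15, L3 and L17 — are resolved); releases L14
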